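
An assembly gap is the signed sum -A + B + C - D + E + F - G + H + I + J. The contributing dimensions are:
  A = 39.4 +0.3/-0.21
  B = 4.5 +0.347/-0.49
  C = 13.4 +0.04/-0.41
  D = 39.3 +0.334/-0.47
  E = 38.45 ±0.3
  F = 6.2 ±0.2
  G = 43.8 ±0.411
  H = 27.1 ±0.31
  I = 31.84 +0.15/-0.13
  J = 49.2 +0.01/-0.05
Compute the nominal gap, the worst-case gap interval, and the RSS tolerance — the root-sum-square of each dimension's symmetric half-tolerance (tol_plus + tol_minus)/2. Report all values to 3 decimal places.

Stack each dimension's contribution:
  -A: nom -39.400 → Σnom=-39.400; wc +0.210/-0.300 → slack +0.210/-0.300; half-tol=0.255, Σhalf²=0.065025
  +B: nom +4.500 → Σnom=-34.900; wc +0.347/-0.490 → slack +0.557/-0.790; half-tol=0.418, Σhalf²=0.240167
  +C: nom +13.400 → Σnom=-21.500; wc +0.040/-0.410 → slack +0.597/-1.200; half-tol=0.225, Σhalf²=0.290792
  -D: nom -39.300 → Σnom=-60.800; wc +0.470/-0.334 → slack +1.067/-1.534; half-tol=0.402, Σhalf²=0.452396
  +E: nom +38.450 → Σnom=-22.350; wc +0.300/-0.300 → slack +1.367/-1.834; half-tol=0.300, Σhalf²=0.542396
  +F: nom +6.200 → Σnom=-16.150; wc +0.200/-0.200 → slack +1.567/-2.034; half-tol=0.200, Σhalf²=0.582396
  -G: nom -43.800 → Σnom=-59.950; wc +0.411/-0.411 → slack +1.978/-2.445; half-tol=0.411, Σhalf²=0.751317
  +H: nom +27.100 → Σnom=-32.850; wc +0.310/-0.310 → slack +2.288/-2.755; half-tol=0.310, Σhalf²=0.847417
  +I: nom +31.840 → Σnom=-1.010; wc +0.150/-0.130 → slack +2.438/-2.885; half-tol=0.140, Σhalf²=0.867017
  +J: nom +49.200 → Σnom=48.190; wc +0.010/-0.050 → slack +2.448/-2.935; half-tol=0.030, Σhalf²=0.867917
Nominal = 48.190. Worst-case = [48.190 - 2.935, 48.190 + 2.448] = [45.255, 50.638]. RSS = √0.867917 = 0.932.

nominal=48.190 wc=[45.255,50.638] rss=0.932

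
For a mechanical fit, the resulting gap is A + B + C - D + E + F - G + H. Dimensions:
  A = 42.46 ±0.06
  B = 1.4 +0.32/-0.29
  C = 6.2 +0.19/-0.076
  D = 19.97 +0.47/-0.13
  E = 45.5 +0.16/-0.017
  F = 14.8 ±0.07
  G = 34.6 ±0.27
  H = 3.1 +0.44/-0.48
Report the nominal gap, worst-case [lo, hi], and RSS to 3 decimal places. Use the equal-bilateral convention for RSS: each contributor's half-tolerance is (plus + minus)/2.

Stack each dimension's contribution:
  +A: nom +42.460 → Σnom=42.460; wc +0.060/-0.060 → slack +0.060/-0.060; half-tol=0.060, Σhalf²=0.003600
  +B: nom +1.400 → Σnom=43.860; wc +0.320/-0.290 → slack +0.380/-0.350; half-tol=0.305, Σhalf²=0.096625
  +C: nom +6.200 → Σnom=50.060; wc +0.190/-0.076 → slack +0.570/-0.426; half-tol=0.133, Σhalf²=0.114314
  -D: nom -19.970 → Σnom=30.090; wc +0.130/-0.470 → slack +0.700/-0.896; half-tol=0.300, Σhalf²=0.204314
  +E: nom +45.500 → Σnom=75.590; wc +0.160/-0.017 → slack +0.860/-0.913; half-tol=0.088, Σhalf²=0.212146
  +F: nom +14.800 → Σnom=90.390; wc +0.070/-0.070 → slack +0.930/-0.983; half-tol=0.070, Σhalf²=0.217046
  -G: nom -34.600 → Σnom=55.790; wc +0.270/-0.270 → slack +1.200/-1.253; half-tol=0.270, Σhalf²=0.289946
  +H: nom +3.100 → Σnom=58.890; wc +0.440/-0.480 → slack +1.640/-1.733; half-tol=0.460, Σhalf²=0.501546
Nominal = 58.890. Worst-case = [58.890 - 1.733, 58.890 + 1.640] = [57.157, 60.530]. RSS = √0.501546 = 0.708.

nominal=58.890 wc=[57.157,60.530] rss=0.708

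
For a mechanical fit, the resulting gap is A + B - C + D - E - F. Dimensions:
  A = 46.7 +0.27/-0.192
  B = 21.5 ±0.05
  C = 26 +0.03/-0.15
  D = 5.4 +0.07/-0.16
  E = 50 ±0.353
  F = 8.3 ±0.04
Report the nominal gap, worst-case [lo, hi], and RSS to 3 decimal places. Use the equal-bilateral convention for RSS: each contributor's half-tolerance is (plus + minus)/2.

nominal=-10.700 wc=[-11.525,-9.767] rss=0.451

Stack each dimension's contribution:
  +A: nom +46.700 → Σnom=46.700; wc +0.270/-0.192 → slack +0.270/-0.192; half-tol=0.231, Σhalf²=0.053361
  +B: nom +21.500 → Σnom=68.200; wc +0.050/-0.050 → slack +0.320/-0.242; half-tol=0.050, Σhalf²=0.055861
  -C: nom -26.000 → Σnom=42.200; wc +0.150/-0.030 → slack +0.470/-0.272; half-tol=0.090, Σhalf²=0.063961
  +D: nom +5.400 → Σnom=47.600; wc +0.070/-0.160 → slack +0.540/-0.432; half-tol=0.115, Σhalf²=0.077186
  -E: nom -50.000 → Σnom=-2.400; wc +0.353/-0.353 → slack +0.893/-0.785; half-tol=0.353, Σhalf²=0.201795
  -F: nom -8.300 → Σnom=-10.700; wc +0.040/-0.040 → slack +0.933/-0.825; half-tol=0.040, Σhalf²=0.203395
Nominal = -10.700. Worst-case = [-10.700 - 0.825, -10.700 + 0.933] = [-11.525, -9.767]. RSS = √0.203395 = 0.451.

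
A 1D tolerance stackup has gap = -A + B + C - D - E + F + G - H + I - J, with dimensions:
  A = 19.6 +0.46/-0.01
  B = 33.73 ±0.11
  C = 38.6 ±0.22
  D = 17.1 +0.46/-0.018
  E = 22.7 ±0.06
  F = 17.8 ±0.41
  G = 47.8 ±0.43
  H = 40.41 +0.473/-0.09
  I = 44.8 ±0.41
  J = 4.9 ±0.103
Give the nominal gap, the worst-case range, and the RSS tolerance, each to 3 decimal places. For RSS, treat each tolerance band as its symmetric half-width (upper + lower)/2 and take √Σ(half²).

nominal=78.020 wc=[74.884,79.881] rss=0.887

Stack each dimension's contribution:
  -A: nom -19.600 → Σnom=-19.600; wc +0.010/-0.460 → slack +0.010/-0.460; half-tol=0.235, Σhalf²=0.055225
  +B: nom +33.730 → Σnom=14.130; wc +0.110/-0.110 → slack +0.120/-0.570; half-tol=0.110, Σhalf²=0.067325
  +C: nom +38.600 → Σnom=52.730; wc +0.220/-0.220 → slack +0.340/-0.790; half-tol=0.220, Σhalf²=0.115725
  -D: nom -17.100 → Σnom=35.630; wc +0.018/-0.460 → slack +0.358/-1.250; half-tol=0.239, Σhalf²=0.172846
  -E: nom -22.700 → Σnom=12.930; wc +0.060/-0.060 → slack +0.418/-1.310; half-tol=0.060, Σhalf²=0.176446
  +F: nom +17.800 → Σnom=30.730; wc +0.410/-0.410 → slack +0.828/-1.720; half-tol=0.410, Σhalf²=0.344546
  +G: nom +47.800 → Σnom=78.530; wc +0.430/-0.430 → slack +1.258/-2.150; half-tol=0.430, Σhalf²=0.529446
  -H: nom -40.410 → Σnom=38.120; wc +0.090/-0.473 → slack +1.348/-2.623; half-tol=0.281, Σhalf²=0.608688
  +I: nom +44.800 → Σnom=82.920; wc +0.410/-0.410 → slack +1.758/-3.033; half-tol=0.410, Σhalf²=0.776788
  -J: nom -4.900 → Σnom=78.020; wc +0.103/-0.103 → slack +1.861/-3.136; half-tol=0.103, Σhalf²=0.787397
Nominal = 78.020. Worst-case = [78.020 - 3.136, 78.020 + 1.861] = [74.884, 79.881]. RSS = √0.787397 = 0.887.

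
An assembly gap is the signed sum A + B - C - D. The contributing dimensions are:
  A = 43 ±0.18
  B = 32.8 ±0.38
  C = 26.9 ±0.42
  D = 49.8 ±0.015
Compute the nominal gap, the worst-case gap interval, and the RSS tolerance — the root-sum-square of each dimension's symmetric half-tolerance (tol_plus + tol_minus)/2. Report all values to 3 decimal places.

Stack each dimension's contribution:
  +A: nom +43.000 → Σnom=43.000; wc +0.180/-0.180 → slack +0.180/-0.180; half-tol=0.180, Σhalf²=0.032400
  +B: nom +32.800 → Σnom=75.800; wc +0.380/-0.380 → slack +0.560/-0.560; half-tol=0.380, Σhalf²=0.176800
  -C: nom -26.900 → Σnom=48.900; wc +0.420/-0.420 → slack +0.980/-0.980; half-tol=0.420, Σhalf²=0.353200
  -D: nom -49.800 → Σnom=-0.900; wc +0.015/-0.015 → slack +0.995/-0.995; half-tol=0.015, Σhalf²=0.353425
Nominal = -0.900. Worst-case = [-0.900 - 0.995, -0.900 + 0.995] = [-1.895, 0.095]. RSS = √0.353425 = 0.594.

nominal=-0.900 wc=[-1.895,0.095] rss=0.594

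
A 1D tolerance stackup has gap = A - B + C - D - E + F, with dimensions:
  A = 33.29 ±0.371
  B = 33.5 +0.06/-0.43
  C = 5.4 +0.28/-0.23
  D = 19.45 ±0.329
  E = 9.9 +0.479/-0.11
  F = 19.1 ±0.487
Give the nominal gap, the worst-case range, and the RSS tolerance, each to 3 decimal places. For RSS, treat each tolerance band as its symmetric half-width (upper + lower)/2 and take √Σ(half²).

Stack each dimension's contribution:
  +A: nom +33.290 → Σnom=33.290; wc +0.371/-0.371 → slack +0.371/-0.371; half-tol=0.371, Σhalf²=0.137641
  -B: nom -33.500 → Σnom=-0.210; wc +0.430/-0.060 → slack +0.801/-0.431; half-tol=0.245, Σhalf²=0.197666
  +C: nom +5.400 → Σnom=5.190; wc +0.280/-0.230 → slack +1.081/-0.661; half-tol=0.255, Σhalf²=0.262691
  -D: nom -19.450 → Σnom=-14.260; wc +0.329/-0.329 → slack +1.410/-0.990; half-tol=0.329, Σhalf²=0.370932
  -E: nom -9.900 → Σnom=-24.160; wc +0.110/-0.479 → slack +1.520/-1.469; half-tol=0.294, Σhalf²=0.457662
  +F: nom +19.100 → Σnom=-5.060; wc +0.487/-0.487 → slack +2.007/-1.956; half-tol=0.487, Σhalf²=0.694831
Nominal = -5.060. Worst-case = [-5.060 - 1.956, -5.060 + 2.007] = [-7.016, -3.053]. RSS = √0.694831 = 0.834.

nominal=-5.060 wc=[-7.016,-3.053] rss=0.834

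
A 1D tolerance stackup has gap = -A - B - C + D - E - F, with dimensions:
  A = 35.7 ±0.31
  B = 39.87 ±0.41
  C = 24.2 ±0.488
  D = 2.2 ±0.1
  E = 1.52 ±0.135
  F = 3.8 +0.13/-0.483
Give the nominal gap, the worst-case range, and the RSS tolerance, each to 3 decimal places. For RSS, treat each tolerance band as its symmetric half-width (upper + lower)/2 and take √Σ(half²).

nominal=-102.890 wc=[-104.463,-100.964] rss=0.790

Stack each dimension's contribution:
  -A: nom -35.700 → Σnom=-35.700; wc +0.310/-0.310 → slack +0.310/-0.310; half-tol=0.310, Σhalf²=0.096100
  -B: nom -39.870 → Σnom=-75.570; wc +0.410/-0.410 → slack +0.720/-0.720; half-tol=0.410, Σhalf²=0.264200
  -C: nom -24.200 → Σnom=-99.770; wc +0.488/-0.488 → slack +1.208/-1.208; half-tol=0.488, Σhalf²=0.502344
  +D: nom +2.200 → Σnom=-97.570; wc +0.100/-0.100 → slack +1.308/-1.308; half-tol=0.100, Σhalf²=0.512344
  -E: nom -1.520 → Σnom=-99.090; wc +0.135/-0.135 → slack +1.443/-1.443; half-tol=0.135, Σhalf²=0.530569
  -F: nom -3.800 → Σnom=-102.890; wc +0.483/-0.130 → slack +1.926/-1.573; half-tol=0.306, Σhalf²=0.624511
Nominal = -102.890. Worst-case = [-102.890 - 1.573, -102.890 + 1.926] = [-104.463, -100.964]. RSS = √0.624511 = 0.790.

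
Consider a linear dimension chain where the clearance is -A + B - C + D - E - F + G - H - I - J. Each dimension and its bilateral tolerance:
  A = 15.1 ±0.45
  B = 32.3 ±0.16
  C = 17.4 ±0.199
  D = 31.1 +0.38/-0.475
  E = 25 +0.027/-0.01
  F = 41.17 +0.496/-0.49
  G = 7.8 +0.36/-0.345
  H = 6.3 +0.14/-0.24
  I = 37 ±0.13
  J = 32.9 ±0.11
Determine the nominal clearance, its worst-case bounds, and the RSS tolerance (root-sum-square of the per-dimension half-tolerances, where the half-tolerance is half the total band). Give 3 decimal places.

nominal=-103.670 wc=[-106.202,-101.141] rss=0.940

Stack each dimension's contribution:
  -A: nom -15.100 → Σnom=-15.100; wc +0.450/-0.450 → slack +0.450/-0.450; half-tol=0.450, Σhalf²=0.202500
  +B: nom +32.300 → Σnom=17.200; wc +0.160/-0.160 → slack +0.610/-0.610; half-tol=0.160, Σhalf²=0.228100
  -C: nom -17.400 → Σnom=-0.200; wc +0.199/-0.199 → slack +0.809/-0.809; half-tol=0.199, Σhalf²=0.267701
  +D: nom +31.100 → Σnom=30.900; wc +0.380/-0.475 → slack +1.189/-1.284; half-tol=0.427, Σhalf²=0.450457
  -E: nom -25.000 → Σnom=5.900; wc +0.010/-0.027 → slack +1.199/-1.311; half-tol=0.018, Σhalf²=0.450800
  -F: nom -41.170 → Σnom=-35.270; wc +0.490/-0.496 → slack +1.689/-1.807; half-tol=0.493, Σhalf²=0.693848
  +G: nom +7.800 → Σnom=-27.470; wc +0.360/-0.345 → slack +2.049/-2.152; half-tol=0.352, Σhalf²=0.818105
  -H: nom -6.300 → Σnom=-33.770; wc +0.240/-0.140 → slack +2.289/-2.292; half-tol=0.190, Σhalf²=0.854205
  -I: nom -37.000 → Σnom=-70.770; wc +0.130/-0.130 → slack +2.419/-2.422; half-tol=0.130, Σhalf²=0.871105
  -J: nom -32.900 → Σnom=-103.670; wc +0.110/-0.110 → slack +2.529/-2.532; half-tol=0.110, Σhalf²=0.883205
Nominal = -103.670. Worst-case = [-103.670 - 2.532, -103.670 + 2.529] = [-106.202, -101.141]. RSS = √0.883205 = 0.940.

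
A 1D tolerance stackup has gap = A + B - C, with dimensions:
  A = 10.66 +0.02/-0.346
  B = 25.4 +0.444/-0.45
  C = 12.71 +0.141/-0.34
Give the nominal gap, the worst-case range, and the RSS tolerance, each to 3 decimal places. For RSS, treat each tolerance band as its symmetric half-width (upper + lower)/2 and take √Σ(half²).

nominal=23.350 wc=[22.413,24.154] rss=0.540

Stack each dimension's contribution:
  +A: nom +10.660 → Σnom=10.660; wc +0.020/-0.346 → slack +0.020/-0.346; half-tol=0.183, Σhalf²=0.033489
  +B: nom +25.400 → Σnom=36.060; wc +0.444/-0.450 → slack +0.464/-0.796; half-tol=0.447, Σhalf²=0.233298
  -C: nom -12.710 → Σnom=23.350; wc +0.340/-0.141 → slack +0.804/-0.937; half-tol=0.240, Σhalf²=0.291138
Nominal = 23.350. Worst-case = [23.350 - 0.937, 23.350 + 0.804] = [22.413, 24.154]. RSS = √0.291138 = 0.540.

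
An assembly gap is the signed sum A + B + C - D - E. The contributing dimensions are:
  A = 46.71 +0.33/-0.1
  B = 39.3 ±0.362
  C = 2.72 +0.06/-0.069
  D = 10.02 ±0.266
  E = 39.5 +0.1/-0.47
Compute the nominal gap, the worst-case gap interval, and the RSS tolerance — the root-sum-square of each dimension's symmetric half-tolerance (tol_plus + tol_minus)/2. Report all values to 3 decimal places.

nominal=39.210 wc=[38.313,40.698] rss=0.577

Stack each dimension's contribution:
  +A: nom +46.710 → Σnom=46.710; wc +0.330/-0.100 → slack +0.330/-0.100; half-tol=0.215, Σhalf²=0.046225
  +B: nom +39.300 → Σnom=86.010; wc +0.362/-0.362 → slack +0.692/-0.462; half-tol=0.362, Σhalf²=0.177269
  +C: nom +2.720 → Σnom=88.730; wc +0.060/-0.069 → slack +0.752/-0.531; half-tol=0.065, Σhalf²=0.181429
  -D: nom -10.020 → Σnom=78.710; wc +0.266/-0.266 → slack +1.018/-0.797; half-tol=0.266, Σhalf²=0.252185
  -E: nom -39.500 → Σnom=39.210; wc +0.470/-0.100 → slack +1.488/-0.897; half-tol=0.285, Σhalf²=0.333410
Nominal = 39.210. Worst-case = [39.210 - 0.897, 39.210 + 1.488] = [38.313, 40.698]. RSS = √0.333410 = 0.577.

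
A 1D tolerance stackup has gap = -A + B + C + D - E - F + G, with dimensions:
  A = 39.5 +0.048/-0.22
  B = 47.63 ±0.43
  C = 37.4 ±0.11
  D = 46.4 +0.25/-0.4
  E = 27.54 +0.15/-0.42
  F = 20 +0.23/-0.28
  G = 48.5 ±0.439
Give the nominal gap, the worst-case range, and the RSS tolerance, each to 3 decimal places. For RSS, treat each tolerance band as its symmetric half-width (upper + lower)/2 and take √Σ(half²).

nominal=92.890 wc=[91.083,95.039] rss=0.812

Stack each dimension's contribution:
  -A: nom -39.500 → Σnom=-39.500; wc +0.220/-0.048 → slack +0.220/-0.048; half-tol=0.134, Σhalf²=0.017956
  +B: nom +47.630 → Σnom=8.130; wc +0.430/-0.430 → slack +0.650/-0.478; half-tol=0.430, Σhalf²=0.202856
  +C: nom +37.400 → Σnom=45.530; wc +0.110/-0.110 → slack +0.760/-0.588; half-tol=0.110, Σhalf²=0.214956
  +D: nom +46.400 → Σnom=91.930; wc +0.250/-0.400 → slack +1.010/-0.988; half-tol=0.325, Σhalf²=0.320581
  -E: nom -27.540 → Σnom=64.390; wc +0.420/-0.150 → slack +1.430/-1.138; half-tol=0.285, Σhalf²=0.401806
  -F: nom -20.000 → Σnom=44.390; wc +0.280/-0.230 → slack +1.710/-1.368; half-tol=0.255, Σhalf²=0.466831
  +G: nom +48.500 → Σnom=92.890; wc +0.439/-0.439 → slack +2.149/-1.807; half-tol=0.439, Σhalf²=0.659552
Nominal = 92.890. Worst-case = [92.890 - 1.807, 92.890 + 2.149] = [91.083, 95.039]. RSS = √0.659552 = 0.812.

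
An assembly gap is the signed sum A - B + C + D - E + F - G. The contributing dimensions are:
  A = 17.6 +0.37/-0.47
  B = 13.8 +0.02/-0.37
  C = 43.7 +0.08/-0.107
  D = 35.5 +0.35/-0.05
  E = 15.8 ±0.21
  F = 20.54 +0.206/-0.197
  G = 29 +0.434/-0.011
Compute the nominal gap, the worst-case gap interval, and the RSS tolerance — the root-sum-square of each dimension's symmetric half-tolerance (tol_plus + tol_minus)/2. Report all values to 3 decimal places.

Stack each dimension's contribution:
  +A: nom +17.600 → Σnom=17.600; wc +0.370/-0.470 → slack +0.370/-0.470; half-tol=0.420, Σhalf²=0.176400
  -B: nom -13.800 → Σnom=3.800; wc +0.370/-0.020 → slack +0.740/-0.490; half-tol=0.195, Σhalf²=0.214425
  +C: nom +43.700 → Σnom=47.500; wc +0.080/-0.107 → slack +0.820/-0.597; half-tol=0.093, Σhalf²=0.223167
  +D: nom +35.500 → Σnom=83.000; wc +0.350/-0.050 → slack +1.170/-0.647; half-tol=0.200, Σhalf²=0.263167
  -E: nom -15.800 → Σnom=67.200; wc +0.210/-0.210 → slack +1.380/-0.857; half-tol=0.210, Σhalf²=0.307267
  +F: nom +20.540 → Σnom=87.740; wc +0.206/-0.197 → slack +1.586/-1.054; half-tol=0.202, Σhalf²=0.347869
  -G: nom -29.000 → Σnom=58.740; wc +0.011/-0.434 → slack +1.597/-1.488; half-tol=0.223, Σhalf²=0.397376
Nominal = 58.740. Worst-case = [58.740 - 1.488, 58.740 + 1.597] = [57.252, 60.337]. RSS = √0.397376 = 0.630.

nominal=58.740 wc=[57.252,60.337] rss=0.630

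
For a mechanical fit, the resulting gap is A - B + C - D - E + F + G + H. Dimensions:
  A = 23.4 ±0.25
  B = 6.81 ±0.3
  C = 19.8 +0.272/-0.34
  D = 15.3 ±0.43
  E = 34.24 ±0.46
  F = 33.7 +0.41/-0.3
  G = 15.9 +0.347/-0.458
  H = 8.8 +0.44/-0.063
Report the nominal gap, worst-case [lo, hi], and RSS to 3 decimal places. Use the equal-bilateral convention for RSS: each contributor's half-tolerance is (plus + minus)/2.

nominal=45.250 wc=[42.649,48.159] rss=0.997

Stack each dimension's contribution:
  +A: nom +23.400 → Σnom=23.400; wc +0.250/-0.250 → slack +0.250/-0.250; half-tol=0.250, Σhalf²=0.062500
  -B: nom -6.810 → Σnom=16.590; wc +0.300/-0.300 → slack +0.550/-0.550; half-tol=0.300, Σhalf²=0.152500
  +C: nom +19.800 → Σnom=36.390; wc +0.272/-0.340 → slack +0.822/-0.890; half-tol=0.306, Σhalf²=0.246136
  -D: nom -15.300 → Σnom=21.090; wc +0.430/-0.430 → slack +1.252/-1.320; half-tol=0.430, Σhalf²=0.431036
  -E: nom -34.240 → Σnom=-13.150; wc +0.460/-0.460 → slack +1.712/-1.780; half-tol=0.460, Σhalf²=0.642636
  +F: nom +33.700 → Σnom=20.550; wc +0.410/-0.300 → slack +2.122/-2.080; half-tol=0.355, Σhalf²=0.768661
  +G: nom +15.900 → Σnom=36.450; wc +0.347/-0.458 → slack +2.469/-2.538; half-tol=0.402, Σhalf²=0.930667
  +H: nom +8.800 → Σnom=45.250; wc +0.440/-0.063 → slack +2.909/-2.601; half-tol=0.252, Σhalf²=0.993919
Nominal = 45.250. Worst-case = [45.250 - 2.601, 45.250 + 2.909] = [42.649, 48.159]. RSS = √0.993919 = 0.997.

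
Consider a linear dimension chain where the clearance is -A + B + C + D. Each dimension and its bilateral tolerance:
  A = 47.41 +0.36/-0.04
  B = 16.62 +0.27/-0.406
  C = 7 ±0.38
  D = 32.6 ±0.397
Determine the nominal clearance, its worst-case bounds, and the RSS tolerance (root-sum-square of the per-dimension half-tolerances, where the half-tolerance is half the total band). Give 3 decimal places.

Stack each dimension's contribution:
  -A: nom -47.410 → Σnom=-47.410; wc +0.040/-0.360 → slack +0.040/-0.360; half-tol=0.200, Σhalf²=0.040000
  +B: nom +16.620 → Σnom=-30.790; wc +0.270/-0.406 → slack +0.310/-0.766; half-tol=0.338, Σhalf²=0.154244
  +C: nom +7.000 → Σnom=-23.790; wc +0.380/-0.380 → slack +0.690/-1.146; half-tol=0.380, Σhalf²=0.298644
  +D: nom +32.600 → Σnom=8.810; wc +0.397/-0.397 → slack +1.087/-1.543; half-tol=0.397, Σhalf²=0.456253
Nominal = 8.810. Worst-case = [8.810 - 1.543, 8.810 + 1.087] = [7.267, 9.897]. RSS = √0.456253 = 0.675.

nominal=8.810 wc=[7.267,9.897] rss=0.675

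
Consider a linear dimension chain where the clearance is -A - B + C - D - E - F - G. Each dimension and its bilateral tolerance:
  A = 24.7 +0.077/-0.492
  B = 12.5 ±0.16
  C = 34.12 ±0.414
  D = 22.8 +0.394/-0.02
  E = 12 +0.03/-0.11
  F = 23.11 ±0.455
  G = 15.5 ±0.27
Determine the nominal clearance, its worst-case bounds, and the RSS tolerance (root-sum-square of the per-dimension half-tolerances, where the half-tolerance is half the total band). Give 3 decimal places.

Stack each dimension's contribution:
  -A: nom -24.700 → Σnom=-24.700; wc +0.492/-0.077 → slack +0.492/-0.077; half-tol=0.284, Σhalf²=0.080940
  -B: nom -12.500 → Σnom=-37.200; wc +0.160/-0.160 → slack +0.652/-0.237; half-tol=0.160, Σhalf²=0.106540
  +C: nom +34.120 → Σnom=-3.080; wc +0.414/-0.414 → slack +1.066/-0.651; half-tol=0.414, Σhalf²=0.277936
  -D: nom -22.800 → Σnom=-25.880; wc +0.020/-0.394 → slack +1.086/-1.045; half-tol=0.207, Σhalf²=0.320785
  -E: nom -12.000 → Σnom=-37.880; wc +0.110/-0.030 → slack +1.196/-1.075; half-tol=0.070, Σhalf²=0.325685
  -F: nom -23.110 → Σnom=-60.990; wc +0.455/-0.455 → slack +1.651/-1.530; half-tol=0.455, Σhalf²=0.532710
  -G: nom -15.500 → Σnom=-76.490; wc +0.270/-0.270 → slack +1.921/-1.800; half-tol=0.270, Σhalf²=0.605610
Nominal = -76.490. Worst-case = [-76.490 - 1.800, -76.490 + 1.921] = [-78.290, -74.569]. RSS = √0.605610 = 0.778.

nominal=-76.490 wc=[-78.290,-74.569] rss=0.778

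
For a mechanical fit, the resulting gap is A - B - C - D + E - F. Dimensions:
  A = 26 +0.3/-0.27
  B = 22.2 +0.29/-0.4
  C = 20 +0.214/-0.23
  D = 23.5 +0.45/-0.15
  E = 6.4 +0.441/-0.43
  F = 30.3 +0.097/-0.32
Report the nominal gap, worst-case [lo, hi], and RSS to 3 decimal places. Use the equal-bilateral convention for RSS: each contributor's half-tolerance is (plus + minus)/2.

Stack each dimension's contribution:
  +A: nom +26.000 → Σnom=26.000; wc +0.300/-0.270 → slack +0.300/-0.270; half-tol=0.285, Σhalf²=0.081225
  -B: nom -22.200 → Σnom=3.800; wc +0.400/-0.290 → slack +0.700/-0.560; half-tol=0.345, Σhalf²=0.200250
  -C: nom -20.000 → Σnom=-16.200; wc +0.230/-0.214 → slack +0.930/-0.774; half-tol=0.222, Σhalf²=0.249534
  -D: nom -23.500 → Σnom=-39.700; wc +0.150/-0.450 → slack +1.080/-1.224; half-tol=0.300, Σhalf²=0.339534
  +E: nom +6.400 → Σnom=-33.300; wc +0.441/-0.430 → slack +1.521/-1.654; half-tol=0.435, Σhalf²=0.529194
  -F: nom -30.300 → Σnom=-63.600; wc +0.320/-0.097 → slack +1.841/-1.751; half-tol=0.209, Σhalf²=0.572666
Nominal = -63.600. Worst-case = [-63.600 - 1.751, -63.600 + 1.841] = [-65.351, -61.759]. RSS = √0.572666 = 0.757.

nominal=-63.600 wc=[-65.351,-61.759] rss=0.757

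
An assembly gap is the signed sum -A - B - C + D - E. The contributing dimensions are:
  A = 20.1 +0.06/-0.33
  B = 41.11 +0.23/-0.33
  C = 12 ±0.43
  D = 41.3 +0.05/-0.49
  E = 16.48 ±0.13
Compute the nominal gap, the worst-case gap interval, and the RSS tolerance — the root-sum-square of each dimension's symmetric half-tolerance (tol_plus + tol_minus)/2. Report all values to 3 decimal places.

Stack each dimension's contribution:
  -A: nom -20.100 → Σnom=-20.100; wc +0.330/-0.060 → slack +0.330/-0.060; half-tol=0.195, Σhalf²=0.038025
  -B: nom -41.110 → Σnom=-61.210; wc +0.330/-0.230 → slack +0.660/-0.290; half-tol=0.280, Σhalf²=0.116425
  -C: nom -12.000 → Σnom=-73.210; wc +0.430/-0.430 → slack +1.090/-0.720; half-tol=0.430, Σhalf²=0.301325
  +D: nom +41.300 → Σnom=-31.910; wc +0.050/-0.490 → slack +1.140/-1.210; half-tol=0.270, Σhalf²=0.374225
  -E: nom -16.480 → Σnom=-48.390; wc +0.130/-0.130 → slack +1.270/-1.340; half-tol=0.130, Σhalf²=0.391125
Nominal = -48.390. Worst-case = [-48.390 - 1.340, -48.390 + 1.270] = [-49.730, -47.120]. RSS = √0.391125 = 0.625.

nominal=-48.390 wc=[-49.730,-47.120] rss=0.625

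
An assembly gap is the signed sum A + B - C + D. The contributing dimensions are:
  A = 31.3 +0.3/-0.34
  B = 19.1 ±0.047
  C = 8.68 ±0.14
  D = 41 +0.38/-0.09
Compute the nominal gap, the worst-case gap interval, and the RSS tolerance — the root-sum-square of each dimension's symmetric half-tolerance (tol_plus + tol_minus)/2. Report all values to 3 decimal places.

Stack each dimension's contribution:
  +A: nom +31.300 → Σnom=31.300; wc +0.300/-0.340 → slack +0.300/-0.340; half-tol=0.320, Σhalf²=0.102400
  +B: nom +19.100 → Σnom=50.400; wc +0.047/-0.047 → slack +0.347/-0.387; half-tol=0.047, Σhalf²=0.104609
  -C: nom -8.680 → Σnom=41.720; wc +0.140/-0.140 → slack +0.487/-0.527; half-tol=0.140, Σhalf²=0.124209
  +D: nom +41.000 → Σnom=82.720; wc +0.380/-0.090 → slack +0.867/-0.617; half-tol=0.235, Σhalf²=0.179434
Nominal = 82.720. Worst-case = [82.720 - 0.617, 82.720 + 0.867] = [82.103, 83.587]. RSS = √0.179434 = 0.424.

nominal=82.720 wc=[82.103,83.587] rss=0.424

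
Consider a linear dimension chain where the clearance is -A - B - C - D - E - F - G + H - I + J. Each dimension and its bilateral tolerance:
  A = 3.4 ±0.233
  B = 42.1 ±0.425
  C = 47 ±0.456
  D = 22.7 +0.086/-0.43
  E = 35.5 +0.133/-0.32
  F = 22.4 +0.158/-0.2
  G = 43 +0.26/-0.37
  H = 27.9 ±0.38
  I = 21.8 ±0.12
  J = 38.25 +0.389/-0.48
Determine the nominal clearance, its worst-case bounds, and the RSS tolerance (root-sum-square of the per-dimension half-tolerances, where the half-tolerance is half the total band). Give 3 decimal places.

nominal=-171.750 wc=[-174.481,-168.427] rss=1.020

Stack each dimension's contribution:
  -A: nom -3.400 → Σnom=-3.400; wc +0.233/-0.233 → slack +0.233/-0.233; half-tol=0.233, Σhalf²=0.054289
  -B: nom -42.100 → Σnom=-45.500; wc +0.425/-0.425 → slack +0.658/-0.658; half-tol=0.425, Σhalf²=0.234914
  -C: nom -47.000 → Σnom=-92.500; wc +0.456/-0.456 → slack +1.114/-1.114; half-tol=0.456, Σhalf²=0.442850
  -D: nom -22.700 → Σnom=-115.200; wc +0.430/-0.086 → slack +1.544/-1.200; half-tol=0.258, Σhalf²=0.509414
  -E: nom -35.500 → Σnom=-150.700; wc +0.320/-0.133 → slack +1.864/-1.333; half-tol=0.227, Σhalf²=0.560716
  -F: nom -22.400 → Σnom=-173.100; wc +0.200/-0.158 → slack +2.064/-1.491; half-tol=0.179, Σhalf²=0.592757
  -G: nom -43.000 → Σnom=-216.100; wc +0.370/-0.260 → slack +2.434/-1.751; half-tol=0.315, Σhalf²=0.691982
  +H: nom +27.900 → Σnom=-188.200; wc +0.380/-0.380 → slack +2.814/-2.131; half-tol=0.380, Σhalf²=0.836382
  -I: nom -21.800 → Σnom=-210.000; wc +0.120/-0.120 → slack +2.934/-2.251; half-tol=0.120, Σhalf²=0.850782
  +J: nom +38.250 → Σnom=-171.750; wc +0.389/-0.480 → slack +3.323/-2.731; half-tol=0.434, Σhalf²=1.039572
Nominal = -171.750. Worst-case = [-171.750 - 2.731, -171.750 + 3.323] = [-174.481, -168.427]. RSS = √1.039572 = 1.020.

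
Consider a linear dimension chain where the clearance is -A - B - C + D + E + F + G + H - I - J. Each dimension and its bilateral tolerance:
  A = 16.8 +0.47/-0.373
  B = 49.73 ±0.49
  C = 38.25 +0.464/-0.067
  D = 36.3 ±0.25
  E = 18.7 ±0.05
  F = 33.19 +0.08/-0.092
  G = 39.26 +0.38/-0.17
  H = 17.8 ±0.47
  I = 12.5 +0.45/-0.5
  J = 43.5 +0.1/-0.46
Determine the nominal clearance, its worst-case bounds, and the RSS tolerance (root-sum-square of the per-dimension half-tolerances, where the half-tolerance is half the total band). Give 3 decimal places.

nominal=-15.530 wc=[-18.536,-12.410] rss=1.078

Stack each dimension's contribution:
  -A: nom -16.800 → Σnom=-16.800; wc +0.373/-0.470 → slack +0.373/-0.470; half-tol=0.421, Σhalf²=0.177662
  -B: nom -49.730 → Σnom=-66.530; wc +0.490/-0.490 → slack +0.863/-0.960; half-tol=0.490, Σhalf²=0.417762
  -C: nom -38.250 → Σnom=-104.780; wc +0.067/-0.464 → slack +0.930/-1.424; half-tol=0.266, Σhalf²=0.488252
  +D: nom +36.300 → Σnom=-68.480; wc +0.250/-0.250 → slack +1.180/-1.674; half-tol=0.250, Σhalf²=0.550752
  +E: nom +18.700 → Σnom=-49.780; wc +0.050/-0.050 → slack +1.230/-1.724; half-tol=0.050, Σhalf²=0.553252
  +F: nom +33.190 → Σnom=-16.590; wc +0.080/-0.092 → slack +1.310/-1.816; half-tol=0.086, Σhalf²=0.560648
  +G: nom +39.260 → Σnom=22.670; wc +0.380/-0.170 → slack +1.690/-1.986; half-tol=0.275, Σhalf²=0.636273
  +H: nom +17.800 → Σnom=40.470; wc +0.470/-0.470 → slack +2.160/-2.456; half-tol=0.470, Σhalf²=0.857173
  -I: nom -12.500 → Σnom=27.970; wc +0.500/-0.450 → slack +2.660/-2.906; half-tol=0.475, Σhalf²=1.082798
  -J: nom -43.500 → Σnom=-15.530; wc +0.460/-0.100 → slack +3.120/-3.006; half-tol=0.280, Σhalf²=1.161199
Nominal = -15.530. Worst-case = [-15.530 - 3.006, -15.530 + 3.120] = [-18.536, -12.410]. RSS = √1.161199 = 1.078.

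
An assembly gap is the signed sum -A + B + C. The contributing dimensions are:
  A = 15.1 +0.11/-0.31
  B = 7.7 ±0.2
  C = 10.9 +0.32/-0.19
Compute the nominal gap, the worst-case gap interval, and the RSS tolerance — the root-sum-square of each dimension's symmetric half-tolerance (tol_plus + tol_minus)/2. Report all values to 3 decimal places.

nominal=3.500 wc=[3.000,4.330] rss=0.386

Stack each dimension's contribution:
  -A: nom -15.100 → Σnom=-15.100; wc +0.310/-0.110 → slack +0.310/-0.110; half-tol=0.210, Σhalf²=0.044100
  +B: nom +7.700 → Σnom=-7.400; wc +0.200/-0.200 → slack +0.510/-0.310; half-tol=0.200, Σhalf²=0.084100
  +C: nom +10.900 → Σnom=3.500; wc +0.320/-0.190 → slack +0.830/-0.500; half-tol=0.255, Σhalf²=0.149125
Nominal = 3.500. Worst-case = [3.500 - 0.500, 3.500 + 0.830] = [3.000, 4.330]. RSS = √0.149125 = 0.386.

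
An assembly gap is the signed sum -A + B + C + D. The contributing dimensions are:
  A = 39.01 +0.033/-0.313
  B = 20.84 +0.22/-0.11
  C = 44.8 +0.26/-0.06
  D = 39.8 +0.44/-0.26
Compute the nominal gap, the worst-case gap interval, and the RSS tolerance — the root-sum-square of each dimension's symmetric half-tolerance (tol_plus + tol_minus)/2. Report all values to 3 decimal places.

nominal=66.430 wc=[65.967,67.663] rss=0.453

Stack each dimension's contribution:
  -A: nom -39.010 → Σnom=-39.010; wc +0.313/-0.033 → slack +0.313/-0.033; half-tol=0.173, Σhalf²=0.029929
  +B: nom +20.840 → Σnom=-18.170; wc +0.220/-0.110 → slack +0.533/-0.143; half-tol=0.165, Σhalf²=0.057154
  +C: nom +44.800 → Σnom=26.630; wc +0.260/-0.060 → slack +0.793/-0.203; half-tol=0.160, Σhalf²=0.082754
  +D: nom +39.800 → Σnom=66.430; wc +0.440/-0.260 → slack +1.233/-0.463; half-tol=0.350, Σhalf²=0.205254
Nominal = 66.430. Worst-case = [66.430 - 0.463, 66.430 + 1.233] = [65.967, 67.663]. RSS = √0.205254 = 0.453.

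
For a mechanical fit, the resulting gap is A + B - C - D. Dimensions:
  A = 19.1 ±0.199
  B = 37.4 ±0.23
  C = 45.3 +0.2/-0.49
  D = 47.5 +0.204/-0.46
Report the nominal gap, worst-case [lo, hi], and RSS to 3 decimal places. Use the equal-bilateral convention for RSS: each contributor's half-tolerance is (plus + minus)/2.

nominal=-36.300 wc=[-37.133,-34.921] rss=0.567

Stack each dimension's contribution:
  +A: nom +19.100 → Σnom=19.100; wc +0.199/-0.199 → slack +0.199/-0.199; half-tol=0.199, Σhalf²=0.039601
  +B: nom +37.400 → Σnom=56.500; wc +0.230/-0.230 → slack +0.429/-0.429; half-tol=0.230, Σhalf²=0.092501
  -C: nom -45.300 → Σnom=11.200; wc +0.490/-0.200 → slack +0.919/-0.629; half-tol=0.345, Σhalf²=0.211526
  -D: nom -47.500 → Σnom=-36.300; wc +0.460/-0.204 → slack +1.379/-0.833; half-tol=0.332, Σhalf²=0.321750
Nominal = -36.300. Worst-case = [-36.300 - 0.833, -36.300 + 1.379] = [-37.133, -34.921]. RSS = √0.321750 = 0.567.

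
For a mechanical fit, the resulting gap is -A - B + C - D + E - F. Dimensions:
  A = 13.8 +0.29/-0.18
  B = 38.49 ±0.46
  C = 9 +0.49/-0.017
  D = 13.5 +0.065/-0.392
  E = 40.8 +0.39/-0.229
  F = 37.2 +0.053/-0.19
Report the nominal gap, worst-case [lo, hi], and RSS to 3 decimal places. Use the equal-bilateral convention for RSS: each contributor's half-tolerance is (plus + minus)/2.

Stack each dimension's contribution:
  -A: nom -13.800 → Σnom=-13.800; wc +0.180/-0.290 → slack +0.180/-0.290; half-tol=0.235, Σhalf²=0.055225
  -B: nom -38.490 → Σnom=-52.290; wc +0.460/-0.460 → slack +0.640/-0.750; half-tol=0.460, Σhalf²=0.266825
  +C: nom +9.000 → Σnom=-43.290; wc +0.490/-0.017 → slack +1.130/-0.767; half-tol=0.254, Σhalf²=0.331087
  -D: nom -13.500 → Σnom=-56.790; wc +0.392/-0.065 → slack +1.522/-0.832; half-tol=0.229, Σhalf²=0.383300
  +E: nom +40.800 → Σnom=-15.990; wc +0.390/-0.229 → slack +1.912/-1.061; half-tol=0.309, Σhalf²=0.479090
  -F: nom -37.200 → Σnom=-53.190; wc +0.190/-0.053 → slack +2.102/-1.114; half-tol=0.121, Σhalf²=0.493852
Nominal = -53.190. Worst-case = [-53.190 - 1.114, -53.190 + 2.102] = [-54.304, -51.088]. RSS = √0.493852 = 0.703.

nominal=-53.190 wc=[-54.304,-51.088] rss=0.703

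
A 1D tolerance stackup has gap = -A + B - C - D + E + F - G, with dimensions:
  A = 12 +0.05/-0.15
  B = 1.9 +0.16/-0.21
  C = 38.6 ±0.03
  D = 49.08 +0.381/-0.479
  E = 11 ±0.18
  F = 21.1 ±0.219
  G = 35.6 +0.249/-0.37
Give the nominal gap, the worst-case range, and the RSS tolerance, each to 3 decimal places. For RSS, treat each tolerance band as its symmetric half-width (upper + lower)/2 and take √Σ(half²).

Stack each dimension's contribution:
  -A: nom -12.000 → Σnom=-12.000; wc +0.150/-0.050 → slack +0.150/-0.050; half-tol=0.100, Σhalf²=0.010000
  +B: nom +1.900 → Σnom=-10.100; wc +0.160/-0.210 → slack +0.310/-0.260; half-tol=0.185, Σhalf²=0.044225
  -C: nom -38.600 → Σnom=-48.700; wc +0.030/-0.030 → slack +0.340/-0.290; half-tol=0.030, Σhalf²=0.045125
  -D: nom -49.080 → Σnom=-97.780; wc +0.479/-0.381 → slack +0.819/-0.671; half-tol=0.430, Σhalf²=0.230025
  +E: nom +11.000 → Σnom=-86.780; wc +0.180/-0.180 → slack +0.999/-0.851; half-tol=0.180, Σhalf²=0.262425
  +F: nom +21.100 → Σnom=-65.680; wc +0.219/-0.219 → slack +1.218/-1.070; half-tol=0.219, Σhalf²=0.310386
  -G: nom -35.600 → Σnom=-101.280; wc +0.370/-0.249 → slack +1.588/-1.319; half-tol=0.309, Σhalf²=0.406176
Nominal = -101.280. Worst-case = [-101.280 - 1.319, -101.280 + 1.588] = [-102.599, -99.692]. RSS = √0.406176 = 0.637.

nominal=-101.280 wc=[-102.599,-99.692] rss=0.637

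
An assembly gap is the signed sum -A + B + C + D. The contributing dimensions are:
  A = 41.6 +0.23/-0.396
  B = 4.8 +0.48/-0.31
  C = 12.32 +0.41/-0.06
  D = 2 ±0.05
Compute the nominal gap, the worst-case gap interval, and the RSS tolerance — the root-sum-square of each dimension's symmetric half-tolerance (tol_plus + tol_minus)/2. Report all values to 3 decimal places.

Stack each dimension's contribution:
  -A: nom -41.600 → Σnom=-41.600; wc +0.396/-0.230 → slack +0.396/-0.230; half-tol=0.313, Σhalf²=0.097969
  +B: nom +4.800 → Σnom=-36.800; wc +0.480/-0.310 → slack +0.876/-0.540; half-tol=0.395, Σhalf²=0.253994
  +C: nom +12.320 → Σnom=-24.480; wc +0.410/-0.060 → slack +1.286/-0.600; half-tol=0.235, Σhalf²=0.309219
  +D: nom +2.000 → Σnom=-22.480; wc +0.050/-0.050 → slack +1.336/-0.650; half-tol=0.050, Σhalf²=0.311719
Nominal = -22.480. Worst-case = [-22.480 - 0.650, -22.480 + 1.336] = [-23.130, -21.144]. RSS = √0.311719 = 0.558.

nominal=-22.480 wc=[-23.130,-21.144] rss=0.558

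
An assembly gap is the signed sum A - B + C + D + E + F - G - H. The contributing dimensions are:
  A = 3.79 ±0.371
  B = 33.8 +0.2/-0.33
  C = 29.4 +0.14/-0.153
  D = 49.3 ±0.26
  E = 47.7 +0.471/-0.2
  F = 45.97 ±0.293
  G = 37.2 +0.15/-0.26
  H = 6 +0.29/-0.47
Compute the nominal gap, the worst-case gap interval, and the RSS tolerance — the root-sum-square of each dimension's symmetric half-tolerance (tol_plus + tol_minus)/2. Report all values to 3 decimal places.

Stack each dimension's contribution:
  +A: nom +3.790 → Σnom=3.790; wc +0.371/-0.371 → slack +0.371/-0.371; half-tol=0.371, Σhalf²=0.137641
  -B: nom -33.800 → Σnom=-30.010; wc +0.330/-0.200 → slack +0.701/-0.571; half-tol=0.265, Σhalf²=0.207866
  +C: nom +29.400 → Σnom=-0.610; wc +0.140/-0.153 → slack +0.841/-0.724; half-tol=0.147, Σhalf²=0.229328
  +D: nom +49.300 → Σnom=48.690; wc +0.260/-0.260 → slack +1.101/-0.984; half-tol=0.260, Σhalf²=0.296928
  +E: nom +47.700 → Σnom=96.390; wc +0.471/-0.200 → slack +1.572/-1.184; half-tol=0.336, Σhalf²=0.409489
  +F: nom +45.970 → Σnom=142.360; wc +0.293/-0.293 → slack +1.865/-1.477; half-tol=0.293, Σhalf²=0.495338
  -G: nom -37.200 → Σnom=105.160; wc +0.260/-0.150 → slack +2.125/-1.627; half-tol=0.205, Σhalf²=0.537363
  -H: nom -6.000 → Σnom=99.160; wc +0.470/-0.290 → slack +2.595/-1.917; half-tol=0.380, Σhalf²=0.681763
Nominal = 99.160. Worst-case = [99.160 - 1.917, 99.160 + 2.595] = [97.243, 101.755]. RSS = √0.681763 = 0.826.

nominal=99.160 wc=[97.243,101.755] rss=0.826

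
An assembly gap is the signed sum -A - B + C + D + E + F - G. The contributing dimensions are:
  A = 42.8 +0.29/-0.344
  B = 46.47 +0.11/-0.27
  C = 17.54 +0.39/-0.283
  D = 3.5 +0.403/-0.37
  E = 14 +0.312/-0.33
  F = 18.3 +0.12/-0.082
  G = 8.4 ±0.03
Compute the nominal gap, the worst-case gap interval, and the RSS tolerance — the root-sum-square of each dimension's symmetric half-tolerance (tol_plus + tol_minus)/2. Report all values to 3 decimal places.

Stack each dimension's contribution:
  -A: nom -42.800 → Σnom=-42.800; wc +0.344/-0.290 → slack +0.344/-0.290; half-tol=0.317, Σhalf²=0.100489
  -B: nom -46.470 → Σnom=-89.270; wc +0.270/-0.110 → slack +0.614/-0.400; half-tol=0.190, Σhalf²=0.136589
  +C: nom +17.540 → Σnom=-71.730; wc +0.390/-0.283 → slack +1.004/-0.683; half-tol=0.337, Σhalf²=0.249821
  +D: nom +3.500 → Σnom=-68.230; wc +0.403/-0.370 → slack +1.407/-1.053; half-tol=0.387, Σhalf²=0.399203
  +E: nom +14.000 → Σnom=-54.230; wc +0.312/-0.330 → slack +1.719/-1.383; half-tol=0.321, Σhalf²=0.502244
  +F: nom +18.300 → Σnom=-35.930; wc +0.120/-0.082 → slack +1.839/-1.465; half-tol=0.101, Σhalf²=0.512445
  -G: nom -8.400 → Σnom=-44.330; wc +0.030/-0.030 → slack +1.869/-1.495; half-tol=0.030, Σhalf²=0.513346
Nominal = -44.330. Worst-case = [-44.330 - 1.495, -44.330 + 1.869] = [-45.825, -42.461]. RSS = √0.513346 = 0.716.

nominal=-44.330 wc=[-45.825,-42.461] rss=0.716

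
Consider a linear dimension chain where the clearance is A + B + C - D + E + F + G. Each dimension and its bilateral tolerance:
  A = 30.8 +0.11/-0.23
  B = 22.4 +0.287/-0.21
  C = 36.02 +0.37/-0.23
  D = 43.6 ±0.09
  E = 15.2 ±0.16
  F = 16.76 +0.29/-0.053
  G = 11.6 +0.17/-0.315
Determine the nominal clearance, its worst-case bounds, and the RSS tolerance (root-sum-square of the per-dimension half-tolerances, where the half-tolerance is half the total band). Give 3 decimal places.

Stack each dimension's contribution:
  +A: nom +30.800 → Σnom=30.800; wc +0.110/-0.230 → slack +0.110/-0.230; half-tol=0.170, Σhalf²=0.028900
  +B: nom +22.400 → Σnom=53.200; wc +0.287/-0.210 → slack +0.397/-0.440; half-tol=0.248, Σhalf²=0.090652
  +C: nom +36.020 → Σnom=89.220; wc +0.370/-0.230 → slack +0.767/-0.670; half-tol=0.300, Σhalf²=0.180652
  -D: nom -43.600 → Σnom=45.620; wc +0.090/-0.090 → slack +0.857/-0.760; half-tol=0.090, Σhalf²=0.188752
  +E: nom +15.200 → Σnom=60.820; wc +0.160/-0.160 → slack +1.017/-0.920; half-tol=0.160, Σhalf²=0.214352
  +F: nom +16.760 → Σnom=77.580; wc +0.290/-0.053 → slack +1.307/-0.973; half-tol=0.171, Σhalf²=0.243765
  +G: nom +11.600 → Σnom=89.180; wc +0.170/-0.315 → slack +1.477/-1.288; half-tol=0.242, Σhalf²=0.302571
Nominal = 89.180. Worst-case = [89.180 - 1.288, 89.180 + 1.477] = [87.892, 90.657]. RSS = √0.302571 = 0.550.

nominal=89.180 wc=[87.892,90.657] rss=0.550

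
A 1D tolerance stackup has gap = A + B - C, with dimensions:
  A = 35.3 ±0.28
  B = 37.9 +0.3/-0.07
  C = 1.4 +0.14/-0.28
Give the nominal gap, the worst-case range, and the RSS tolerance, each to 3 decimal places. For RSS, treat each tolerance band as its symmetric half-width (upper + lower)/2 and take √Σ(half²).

nominal=71.800 wc=[71.310,72.660] rss=0.396

Stack each dimension's contribution:
  +A: nom +35.300 → Σnom=35.300; wc +0.280/-0.280 → slack +0.280/-0.280; half-tol=0.280, Σhalf²=0.078400
  +B: nom +37.900 → Σnom=73.200; wc +0.300/-0.070 → slack +0.580/-0.350; half-tol=0.185, Σhalf²=0.112625
  -C: nom -1.400 → Σnom=71.800; wc +0.280/-0.140 → slack +0.860/-0.490; half-tol=0.210, Σhalf²=0.156725
Nominal = 71.800. Worst-case = [71.800 - 0.490, 71.800 + 0.860] = [71.310, 72.660]. RSS = √0.156725 = 0.396.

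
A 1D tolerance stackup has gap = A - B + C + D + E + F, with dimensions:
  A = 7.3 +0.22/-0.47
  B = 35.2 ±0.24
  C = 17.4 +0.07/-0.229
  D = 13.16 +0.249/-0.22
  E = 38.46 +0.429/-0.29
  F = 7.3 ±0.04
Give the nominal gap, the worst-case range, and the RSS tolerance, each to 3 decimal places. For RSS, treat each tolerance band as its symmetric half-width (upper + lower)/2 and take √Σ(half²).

Stack each dimension's contribution:
  +A: nom +7.300 → Σnom=7.300; wc +0.220/-0.470 → slack +0.220/-0.470; half-tol=0.345, Σhalf²=0.119025
  -B: nom -35.200 → Σnom=-27.900; wc +0.240/-0.240 → slack +0.460/-0.710; half-tol=0.240, Σhalf²=0.176625
  +C: nom +17.400 → Σnom=-10.500; wc +0.070/-0.229 → slack +0.530/-0.939; half-tol=0.150, Σhalf²=0.198975
  +D: nom +13.160 → Σnom=2.660; wc +0.249/-0.220 → slack +0.779/-1.159; half-tol=0.234, Σhalf²=0.253965
  +E: nom +38.460 → Σnom=41.120; wc +0.429/-0.290 → slack +1.208/-1.449; half-tol=0.359, Σhalf²=0.383206
  +F: nom +7.300 → Σnom=48.420; wc +0.040/-0.040 → slack +1.248/-1.489; half-tol=0.040, Σhalf²=0.384806
Nominal = 48.420. Worst-case = [48.420 - 1.489, 48.420 + 1.248] = [46.931, 49.668]. RSS = √0.384806 = 0.620.

nominal=48.420 wc=[46.931,49.668] rss=0.620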